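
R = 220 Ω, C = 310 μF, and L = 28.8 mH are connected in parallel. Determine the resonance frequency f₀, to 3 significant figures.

53.3 Hz

ω₀ = 1/√(LC) = 1/√(0.0288 × 0.00031) = 334.7 rad/s
f₀ = ω₀/(2π) = 53.3 Hz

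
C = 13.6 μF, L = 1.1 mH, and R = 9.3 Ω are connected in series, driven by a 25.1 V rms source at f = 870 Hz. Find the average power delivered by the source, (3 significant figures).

41.3 W

ω = 2πf = 5466 rad/s
X_L = ωL = 6.01 Ω
X_C = 1/(ωC) = 13.5 Ω
Net reactance X = X_L − X_C = -7.44 Ω
Z = 9.30 − j7.44 Ω
|Z| = √(9.30² + 7.44²) = 11.9 Ω
∠Z = arctan(-7.44/9.30) = -38.7°
I = V/|Z| = 2.11 A
P = VI cos φ = 25.1 × 2.11 × cos(-38.7°) = 41.3 W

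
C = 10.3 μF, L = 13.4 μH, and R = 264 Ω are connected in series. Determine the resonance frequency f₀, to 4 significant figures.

13.55 kHz

ω₀ = 1/√(LC) = 1/√(1.34e-05 × 1.03e-05) = 85120 rad/s
f₀ = ω₀/(2π) = 13.55 kHz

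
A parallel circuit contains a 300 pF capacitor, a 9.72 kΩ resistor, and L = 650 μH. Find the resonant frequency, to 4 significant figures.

ω₀ = 1/√(LC) = 1/√(0.00065 × 3e-10) = 2.265e+06 rad/s
f₀ = ω₀/(2π) = 360.4 kHz

360.4 kHz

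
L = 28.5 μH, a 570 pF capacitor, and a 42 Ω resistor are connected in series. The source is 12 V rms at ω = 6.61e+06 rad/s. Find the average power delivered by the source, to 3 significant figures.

786 mW

X_L = ωL = 188 Ω
X_C = 1/(ωC) = 265 Ω
Net reactance X = X_L − X_C = -77.0 Ω
Z = 42.0 − j77.0 Ω
|Z| = √(42.0² + 77.0²) = 87.7 Ω
∠Z = arctan(-77.0/42.0) = -61.4°
I = V/|Z| = 137 mA
P = VI cos φ = 12 × 0.137 × cos(-61.4°) = 786 mW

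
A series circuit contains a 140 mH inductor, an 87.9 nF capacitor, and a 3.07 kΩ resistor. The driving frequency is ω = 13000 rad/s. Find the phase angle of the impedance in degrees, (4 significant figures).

X_L = ωL = 1820 Ω
X_C = 1/(ωC) = 875.1 Ω
Net reactance X = X_L − X_C = 944.9 Ω
Z = 3070 + j944.9 Ω
|Z| = √(3070² + 944.9²) = 3212 Ω
∠Z = arctan(944.9/3070) = 17.11°

17.11°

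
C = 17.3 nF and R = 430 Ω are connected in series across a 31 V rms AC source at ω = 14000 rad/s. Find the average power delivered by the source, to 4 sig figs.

X_C = 1/(ωC) = 4129 Ω
Z = 430.0 − j4129 Ω
|Z| = √(430.0² + 4129²) = 4151 Ω
∠Z = arctan(-4129/430.0) = -84.05°
I = V/|Z| = 7.468 mA
P = VI cos φ = 31 × 0.007468 × cos(-84.05°) = 23.98 mW

23.98 mW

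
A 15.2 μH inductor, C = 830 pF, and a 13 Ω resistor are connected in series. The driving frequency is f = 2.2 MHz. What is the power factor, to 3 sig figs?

0.105

ω = 2πf = 1.382e+07 rad/s
X_L = ωL = 210 Ω
X_C = 1/(ωC) = 87.2 Ω
Net reactance X = X_L − X_C = 123 Ω
Z = 13.0 + j123 Ω
|Z| = √(13.0² + 123²) = 124 Ω
∠Z = arctan(123/13.0) = 84.0°
cos φ = cos(84.0°) = 0.105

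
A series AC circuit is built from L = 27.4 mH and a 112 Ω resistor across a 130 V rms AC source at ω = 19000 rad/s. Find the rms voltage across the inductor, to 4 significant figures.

X_L = ωL = 520.6 Ω
Z = 112.0 + j520.6 Ω
|Z| = √(112.0² + 520.6²) = 532.5 Ω
I = V/|Z| = 244.1 mA
V_L = I·|Z_L| = 0.2441 × 520.6 = 127.1 V

127.1 V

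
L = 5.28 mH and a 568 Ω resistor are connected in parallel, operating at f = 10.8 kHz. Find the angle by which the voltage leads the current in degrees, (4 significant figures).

57.76°

ω = 2πf = 67860 rad/s
X_L = ωL = 358.3 Ω
Parallel: admittances add. Y = 1/R + 1/(jωL)
Y = (0.001761 − j0.002791) S
|Y| = 0.003300 S → |Z| = 1/|Y| = 303.0 Ω, ∠Z = −∠Y = 57.76°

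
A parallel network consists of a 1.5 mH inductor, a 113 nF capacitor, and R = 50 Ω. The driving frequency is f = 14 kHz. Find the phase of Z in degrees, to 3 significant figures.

ω = 2πf = 87960 rad/s
X_L = ωL = 132 Ω
X_C = 1/(ωC) = 101 Ω
Parallel: admittances add. Y = 1/R + 1/(jωL) + jωC
Y = (0.0200 + j0.00236) S
|Y| = 0.0201 S → |Z| = 1/|Y| = 49.7 Ω, ∠Z = −∠Y = -6.73°

-6.73°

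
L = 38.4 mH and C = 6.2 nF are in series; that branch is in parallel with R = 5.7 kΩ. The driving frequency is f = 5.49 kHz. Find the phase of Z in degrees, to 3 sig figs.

ω = 2πf = 34490 rad/s
X_L = ωL = 1320 Ω
X_C = 1/(ωC) = 4680 Ω
Branch 1: Z₁ = R = 5700 Ω
Branch 2 (series LC): Z₂ = j(X_L − X_C) = −j3350 Ω
Parallel: Z = Z₁Z₂/(Z₁+Z₂), |Z| = 2890 Ω, ∠Z = -59.5°

-59.5°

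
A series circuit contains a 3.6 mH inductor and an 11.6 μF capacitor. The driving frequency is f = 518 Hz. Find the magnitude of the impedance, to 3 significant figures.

14.8 Ω

ω = 2πf = 3255 rad/s
X_L = ωL = 11.7 Ω
X_C = 1/(ωC) = 26.5 Ω
Net reactance X = X_L − X_C = -14.8 Ω
Z = − j14.8 Ω
|Z| = √(0² + 14.8²) = 14.8 Ω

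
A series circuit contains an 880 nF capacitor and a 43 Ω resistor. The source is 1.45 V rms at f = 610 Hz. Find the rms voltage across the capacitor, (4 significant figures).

1.435 V

ω = 2πf = 3833 rad/s
X_C = 1/(ωC) = 296.5 Ω
Z = 43.00 − j296.5 Ω
|Z| = √(43.00² + 296.5²) = 299.6 Ω
I = V/|Z| = 4.840 mA
V_C = I·|Z_C| = 0.004840 × 296.5 = 1.435 V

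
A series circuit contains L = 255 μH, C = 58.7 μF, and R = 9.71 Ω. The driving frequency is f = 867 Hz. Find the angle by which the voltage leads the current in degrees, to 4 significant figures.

ω = 2πf = 5448 rad/s
X_L = ωL = 1.389 Ω
X_C = 1/(ωC) = 3.127 Ω
Net reactance X = X_L − X_C = -1.738 Ω
Z = 9.710 − j1.738 Ω
|Z| = √(9.710² + 1.738²) = 9.864 Ω
∠Z = arctan(-1.738/9.710) = -10.15°

-10.15°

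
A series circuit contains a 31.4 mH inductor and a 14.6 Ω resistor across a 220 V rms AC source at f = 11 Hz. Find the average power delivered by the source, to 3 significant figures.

3.24 kW

ω = 2πf = 69.12 rad/s
X_L = ωL = 2.17 Ω
Z = 14.6 + j2.17 Ω
|Z| = √(14.6² + 2.17²) = 14.8 Ω
∠Z = arctan(2.17/14.6) = 8.45°
I = V/|Z| = 14.9 A
P = VI cos φ = 220 × 14.9 × cos(8.45°) = 3.24 kW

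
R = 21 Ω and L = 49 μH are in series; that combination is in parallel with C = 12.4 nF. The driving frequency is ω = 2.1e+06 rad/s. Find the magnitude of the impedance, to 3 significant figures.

X_L = ωL = 103 Ω
X_C = 1/(ωC) = 38.4 Ω
Branch 1 (R+jX_L): Z₁ = 21.0 + j103 Ω, |Z₁| = 105 Ω
Branch 2 (−jX_C): Z₂ = −j38.4 Ω
Parallel: Z = Z₁Z₂/(Z₁+Z₂), |Z| = 59.5 Ω, ∠Z = -83.5°

59.5 Ω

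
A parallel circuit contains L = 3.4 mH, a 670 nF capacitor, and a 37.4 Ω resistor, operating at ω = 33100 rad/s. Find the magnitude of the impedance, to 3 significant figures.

X_L = ωL = 113 Ω
X_C = 1/(ωC) = 45.1 Ω
Parallel: admittances add. Y = 1/R + 1/(jωL) + jωC
Y = (0.0267 + j0.0133) S
|Y| = 0.0299 S → |Z| = 1/|Y| = 33.5 Ω, ∠Z = −∠Y = -26.4°

33.5 Ω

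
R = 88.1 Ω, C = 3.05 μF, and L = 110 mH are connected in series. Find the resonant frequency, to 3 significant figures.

275 Hz

ω₀ = 1/√(LC) = 1/√(0.11 × 3.05e-06) = 1726 rad/s
f₀ = ω₀/(2π) = 275 Hz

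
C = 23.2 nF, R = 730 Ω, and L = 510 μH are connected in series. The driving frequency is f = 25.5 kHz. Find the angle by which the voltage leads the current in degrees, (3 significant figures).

ω = 2πf = 160200 rad/s
X_L = ωL = 81.7 Ω
X_C = 1/(ωC) = 269 Ω
Net reactance X = X_L − X_C = -187 Ω
Z = 730 − j187 Ω
|Z| = √(730² + 187²) = 754 Ω
∠Z = arctan(-187/730) = -14.4°

-14.4°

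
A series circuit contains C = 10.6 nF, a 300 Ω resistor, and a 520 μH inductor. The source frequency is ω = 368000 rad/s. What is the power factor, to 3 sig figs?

X_L = ωL = 191 Ω
X_C = 1/(ωC) = 256 Ω
Net reactance X = X_L − X_C = -65.0 Ω
Z = 300 − j65.0 Ω
|Z| = √(300² + 65.0²) = 307 Ω
∠Z = arctan(-65.0/300) = -12.2°
cos φ = cos(-12.2°) = 0.977

0.977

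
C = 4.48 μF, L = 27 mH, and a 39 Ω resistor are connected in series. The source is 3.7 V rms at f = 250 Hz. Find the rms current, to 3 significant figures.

34.6 mA

ω = 2πf = 1571 rad/s
X_L = ωL = 42.4 Ω
X_C = 1/(ωC) = 142 Ω
Net reactance X = X_L − X_C = -99.7 Ω
Z = 39.0 − j99.7 Ω
|Z| = √(39.0² + 99.7²) = 107 Ω
I = V/|Z| = 3.7/107 = 34.6 mA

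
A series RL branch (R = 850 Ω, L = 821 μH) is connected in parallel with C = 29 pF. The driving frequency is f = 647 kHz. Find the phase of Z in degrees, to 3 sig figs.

66.3°

ω = 2πf = 4.065e+06 rad/s
X_L = ωL = 3340 Ω
X_C = 1/(ωC) = 8480 Ω
Branch 1 (R+jX_L): Z₁ = 850 + j3340 Ω, |Z₁| = 3440 Ω
Branch 2 (−jX_C): Z₂ = −j8480 Ω
Parallel: Z = Z₁Z₂/(Z₁+Z₂), |Z| = 5600 Ω, ∠Z = 66.3°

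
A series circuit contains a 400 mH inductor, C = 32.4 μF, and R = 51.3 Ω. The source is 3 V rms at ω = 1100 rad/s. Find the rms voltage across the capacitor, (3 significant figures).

0.203 V

X_L = ωL = 440 Ω
X_C = 1/(ωC) = 28.1 Ω
Net reactance X = X_L − X_C = 412 Ω
Z = 51.3 + j412 Ω
|Z| = √(51.3² + 412²) = 415 Ω
I = V/|Z| = 7.23 mA
V_C = I·|Z_C| = 0.00723 × 28.1 = 0.203 V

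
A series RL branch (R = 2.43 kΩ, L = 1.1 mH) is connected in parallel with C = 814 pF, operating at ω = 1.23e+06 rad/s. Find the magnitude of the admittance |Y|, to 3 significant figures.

884 μS

X_L = ωL = 1350 Ω
X_C = 1/(ωC) = 999 Ω
Branch 1 (R+jX_L): Z₁ = 2430 + j1350 Ω, |Z₁| = 2780 Ω
Branch 2 (−jX_C): Z₂ = −j999 Ω
Parallel: Z = Z₁Z₂/(Z₁+Z₂), |Z| = 1130 Ω, ∠Z = -69.2°
|Y| = 1/|Z| = 884 μS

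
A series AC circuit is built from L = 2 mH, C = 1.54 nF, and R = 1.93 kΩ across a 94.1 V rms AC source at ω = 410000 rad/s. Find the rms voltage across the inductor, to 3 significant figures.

X_L = ωL = 820 Ω
X_C = 1/(ωC) = 1580 Ω
Net reactance X = X_L − X_C = -764 Ω
Z = 1930 − j764 Ω
|Z| = √(1930² + 764²) = 2080 Ω
I = V/|Z| = 45.3 mA
V_L = I·|Z_L| = 0.0453 × 820 = 37.2 V

37.2 V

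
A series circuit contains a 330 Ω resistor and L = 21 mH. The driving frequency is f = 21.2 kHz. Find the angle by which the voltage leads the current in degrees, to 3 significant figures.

ω = 2πf = 133200 rad/s
X_L = ωL = 2800 Ω
Z = 330 + j2800 Ω
|Z| = √(330² + 2800²) = 2820 Ω
∠Z = arctan(2800/330) = 83.3°

83.3°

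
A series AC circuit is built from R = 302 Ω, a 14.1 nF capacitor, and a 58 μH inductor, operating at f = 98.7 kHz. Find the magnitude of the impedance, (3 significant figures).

ω = 2πf = 620200 rad/s
X_L = ωL = 36.0 Ω
X_C = 1/(ωC) = 114 Ω
Net reactance X = X_L − X_C = -78.4 Ω
Z = 302 − j78.4 Ω
|Z| = √(302² + 78.4²) = 312 Ω

312 Ω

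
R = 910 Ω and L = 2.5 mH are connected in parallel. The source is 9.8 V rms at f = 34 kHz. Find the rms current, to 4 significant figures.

21.28 mA

ω = 2πf = 213600 rad/s
X_L = ωL = 534.1 Ω
Parallel: admittances add. Y = 1/R + 1/(jωL)
Y = (0.001099 − j0.001872) S
|Y| = 0.002171 S → |Z| = 1/|Y| = 460.6 Ω, ∠Z = −∠Y = 59.59°
I = V/|Z| = 9.8/460.6 = 21.28 mA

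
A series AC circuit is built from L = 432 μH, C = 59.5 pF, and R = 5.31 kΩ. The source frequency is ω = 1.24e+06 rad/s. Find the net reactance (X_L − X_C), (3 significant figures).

-13000 Ω

X_L = ωL = 536 Ω
X_C = 1/(ωC) = 13600 Ω
X = 536 − 13600 = -13000 Ω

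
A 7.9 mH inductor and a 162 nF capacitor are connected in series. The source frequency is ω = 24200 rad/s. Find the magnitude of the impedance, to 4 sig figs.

X_L = ωL = 191.2 Ω
X_C = 1/(ωC) = 255.1 Ω
Net reactance X = X_L − X_C = -63.90 Ω
Z = − j63.90 Ω
|Z| = √(0² + 63.90²) = 63.90 Ω

63.90 Ω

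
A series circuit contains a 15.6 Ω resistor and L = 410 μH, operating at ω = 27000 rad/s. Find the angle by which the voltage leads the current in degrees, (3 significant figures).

35.4°

X_L = ωL = 11.1 Ω
Z = 15.6 + j11.1 Ω
|Z| = √(15.6² + 11.1²) = 19.1 Ω
∠Z = arctan(11.1/15.6) = 35.4°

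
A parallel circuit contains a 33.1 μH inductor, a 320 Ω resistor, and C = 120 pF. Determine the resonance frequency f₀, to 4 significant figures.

2.525 MHz

ω₀ = 1/√(LC) = 1/√(3.31e-05 × 1.2e-10) = 1.587e+07 rad/s
f₀ = ω₀/(2π) = 2.525 MHz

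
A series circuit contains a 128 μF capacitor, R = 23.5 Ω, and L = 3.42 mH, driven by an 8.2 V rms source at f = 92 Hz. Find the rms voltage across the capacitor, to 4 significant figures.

4.233 V

ω = 2πf = 578.1 rad/s
X_L = ωL = 1.977 Ω
X_C = 1/(ωC) = 13.52 Ω
Net reactance X = X_L − X_C = -11.54 Ω
Z = 23.50 − j11.54 Ω
|Z| = √(23.50² + 11.54²) = 26.18 Ω
I = V/|Z| = 313.2 mA
V_C = I·|Z_C| = 0.3132 × 13.52 = 4.233 V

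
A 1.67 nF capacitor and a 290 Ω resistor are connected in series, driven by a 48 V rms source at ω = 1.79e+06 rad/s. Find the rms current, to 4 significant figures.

X_C = 1/(ωC) = 334.5 Ω
Z = 290.0 − j334.5 Ω
|Z| = √(290.0² + 334.5²) = 442.7 Ω
I = V/|Z| = 48/442.7 = 108.4 mA

108.4 mA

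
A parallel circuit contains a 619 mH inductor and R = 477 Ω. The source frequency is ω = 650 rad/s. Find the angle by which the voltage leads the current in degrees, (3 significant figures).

49.9°

X_L = ωL = 402 Ω
Parallel: admittances add. Y = 1/R + 1/(jωL)
Y = (0.00210 − j0.00249) S
|Y| = 0.00325 S → |Z| = 1/|Y| = 308 Ω, ∠Z = −∠Y = 49.9°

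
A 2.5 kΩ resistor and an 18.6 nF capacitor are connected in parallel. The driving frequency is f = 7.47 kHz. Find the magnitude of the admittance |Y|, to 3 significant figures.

960 μS

ω = 2πf = 46940 rad/s
X_C = 1/(ωC) = 1150 Ω
Parallel: admittances add. Y = 1/R + jωC
Y = (0.000400 + j0.000873) S
|Y| = 0.000960 S → |Z| = 1/|Y| = 1040 Ω, ∠Z = −∠Y = -65.4°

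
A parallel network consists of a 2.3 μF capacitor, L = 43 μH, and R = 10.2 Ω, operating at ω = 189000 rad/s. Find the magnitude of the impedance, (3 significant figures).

X_L = ωL = 8.13 Ω
X_C = 1/(ωC) = 2.30 Ω
Parallel: admittances add. Y = 1/R + 1/(jωL) + jωC
Y = (0.0980 + j0.312) S
|Y| = 0.327 S → |Z| = 1/|Y| = 3.06 Ω, ∠Z = −∠Y = -72.5°

3.06 Ω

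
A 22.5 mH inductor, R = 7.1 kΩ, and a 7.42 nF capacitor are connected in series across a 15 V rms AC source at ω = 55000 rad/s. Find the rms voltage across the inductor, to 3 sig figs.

X_L = ωL = 1240 Ω
X_C = 1/(ωC) = 2450 Ω
Net reactance X = X_L − X_C = -1210 Ω
Z = 7100 − j1210 Ω
|Z| = √(7100² + 1210²) = 7200 Ω
I = V/|Z| = 2.08 mA
V_L = I·|Z_L| = 0.00208 × 1240 = 2.58 V

2.58 V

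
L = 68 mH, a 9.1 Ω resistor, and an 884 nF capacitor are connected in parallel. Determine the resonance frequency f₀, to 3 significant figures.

649 Hz

ω₀ = 1/√(LC) = 1/√(0.068 × 8.84e-07) = 4079 rad/s
f₀ = ω₀/(2π) = 649 Hz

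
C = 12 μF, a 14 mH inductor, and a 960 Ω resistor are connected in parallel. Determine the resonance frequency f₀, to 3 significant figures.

388 Hz

ω₀ = 1/√(LC) = 1/√(0.014 × 1.2e-05) = 2440 rad/s
f₀ = ω₀/(2π) = 388 Hz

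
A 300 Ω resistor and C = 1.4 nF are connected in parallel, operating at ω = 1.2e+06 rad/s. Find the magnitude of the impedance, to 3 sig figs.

268 Ω

X_C = 1/(ωC) = 595 Ω
Parallel: admittances add. Y = 1/R + jωC
Y = (0.00333 + j0.00168) S
|Y| = 0.00373 S → |Z| = 1/|Y| = 268 Ω, ∠Z = −∠Y = -26.7°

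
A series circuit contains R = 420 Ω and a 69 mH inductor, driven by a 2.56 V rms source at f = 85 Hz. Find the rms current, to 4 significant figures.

ω = 2πf = 534.1 rad/s
X_L = ωL = 36.85 Ω
Z = 420.0 + j36.85 Ω
|Z| = √(420.0² + 36.85²) = 421.6 Ω
I = V/|Z| = 2.56/421.6 = 6.072 mA

6.072 mA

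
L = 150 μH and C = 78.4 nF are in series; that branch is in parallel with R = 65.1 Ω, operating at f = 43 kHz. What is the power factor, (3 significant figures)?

0.102

ω = 2πf = 270200 rad/s
X_L = ωL = 40.5 Ω
X_C = 1/(ωC) = 47.2 Ω
Branch 1: Z₁ = R = 65.1 Ω
Branch 2 (series LC): Z₂ = j(X_L − X_C) = −j6.68 Ω
Parallel: Z = Z₁Z₂/(Z₁+Z₂), |Z| = 6.65 Ω, ∠Z = -84.1°
cos φ = cos(-84.1°) = 0.102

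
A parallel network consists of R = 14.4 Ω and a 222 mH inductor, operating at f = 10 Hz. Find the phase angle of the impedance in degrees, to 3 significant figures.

ω = 2πf = 62.83 rad/s
X_L = ωL = 13.9 Ω
Parallel: admittances add. Y = 1/R + 1/(jωL)
Y = (0.0694 − j0.0717) S
|Y| = 0.0998 S → |Z| = 1/|Y| = 10.0 Ω, ∠Z = −∠Y = 45.9°

45.9°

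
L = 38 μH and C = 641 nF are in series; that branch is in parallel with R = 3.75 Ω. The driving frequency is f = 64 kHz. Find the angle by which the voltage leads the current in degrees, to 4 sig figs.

ω = 2πf = 402100 rad/s
X_L = ωL = 15.28 Ω
X_C = 1/(ωC) = 3.880 Ω
Branch 1: Z₁ = R = 3.750 Ω
Branch 2 (series LC): Z₂ = j(X_L − X_C) = j11.40 Ω
Parallel: Z = Z₁Z₂/(Z₁+Z₂), |Z| = 3.562 Ω, ∠Z = 18.21°

18.21°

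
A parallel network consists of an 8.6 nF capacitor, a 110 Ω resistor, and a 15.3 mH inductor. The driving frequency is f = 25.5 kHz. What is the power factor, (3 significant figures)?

0.994

ω = 2πf = 160200 rad/s
X_L = ωL = 2450 Ω
X_C = 1/(ωC) = 726 Ω
Parallel: admittances add. Y = 1/R + 1/(jωL) + jωC
Y = (0.00909 + j0.000970) S
|Y| = 0.00914 S → |Z| = 1/|Y| = 109 Ω, ∠Z = −∠Y = -6.09°
cos φ = cos(-6.09°) = 0.994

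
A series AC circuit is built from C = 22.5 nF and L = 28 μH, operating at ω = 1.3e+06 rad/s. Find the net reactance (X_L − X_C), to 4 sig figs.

X_L = ωL = 36.40 Ω
X_C = 1/(ωC) = 34.19 Ω
X = 36.40 − 34.19 = 2.212 Ω

2.212 Ω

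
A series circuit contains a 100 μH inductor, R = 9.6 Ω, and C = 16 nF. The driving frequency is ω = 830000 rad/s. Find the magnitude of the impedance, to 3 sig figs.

X_L = ωL = 83.0 Ω
X_C = 1/(ωC) = 75.3 Ω
Net reactance X = X_L − X_C = 7.70 Ω
Z = 9.60 + j7.70 Ω
|Z| = √(9.60² + 7.70²) = 12.3 Ω

12.3 Ω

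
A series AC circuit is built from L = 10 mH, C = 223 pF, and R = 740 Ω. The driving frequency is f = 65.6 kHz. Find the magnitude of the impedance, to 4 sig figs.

ω = 2πf = 412200 rad/s
X_L = ωL = 4122 Ω
X_C = 1/(ωC) = 10880 Ω
Net reactance X = X_L − X_C = -6758 Ω
Z = 740.0 − j6758 Ω
|Z| = √(740.0² + 6758²) = 6798 Ω

6798 Ω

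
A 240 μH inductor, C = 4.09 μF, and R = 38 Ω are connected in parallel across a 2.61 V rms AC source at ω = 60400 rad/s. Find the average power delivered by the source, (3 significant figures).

179 mW

X_L = ωL = 14.5 Ω
X_C = 1/(ωC) = 4.05 Ω
Parallel: admittances add. Y = 1/R + 1/(jωL) + jωC
Y = (0.0263 + j0.178) S
|Y| = 0.180 S → |Z| = 1/|Y| = 5.56 Ω, ∠Z = −∠Y = -81.6°
I = V/|Z| = 470 mA
P = VI cos φ = 2.61 × 0.470 × cos(-81.6°) = 179 mW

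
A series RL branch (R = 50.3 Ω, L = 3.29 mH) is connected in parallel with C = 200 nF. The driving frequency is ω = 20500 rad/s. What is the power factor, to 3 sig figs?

X_L = ωL = 67.4 Ω
X_C = 1/(ωC) = 244 Ω
Branch 1 (R+jX_L): Z₁ = 50.3 + j67.4 Ω, |Z₁| = 84.1 Ω
Branch 2 (−jX_C): Z₂ = −j244 Ω
Parallel: Z = Z₁Z₂/(Z₁+Z₂), |Z| = 112 Ω, ∠Z = 37.4°
cos φ = cos(37.4°) = 0.795

0.795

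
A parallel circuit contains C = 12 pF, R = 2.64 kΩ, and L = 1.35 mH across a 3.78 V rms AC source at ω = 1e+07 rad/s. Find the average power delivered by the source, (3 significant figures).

X_L = ωL = 13500 Ω
X_C = 1/(ωC) = 8330 Ω
Parallel: admittances add. Y = 1/R + 1/(jωL) + jωC
Y = (0.000379 + j4.59e-05) S
|Y| = 0.000382 S → |Z| = 1/|Y| = 2620 Ω, ∠Z = −∠Y = -6.91°
I = V/|Z| = 1.44 mA
P = VI cos φ = 3.78 × 0.00144 × cos(-6.91°) = 5.41 mW

5.41 mW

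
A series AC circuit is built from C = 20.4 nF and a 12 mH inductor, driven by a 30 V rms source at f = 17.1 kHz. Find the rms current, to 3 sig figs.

36.0 mA

ω = 2πf = 107400 rad/s
X_L = ωL = 1290 Ω
X_C = 1/(ωC) = 456 Ω
Net reactance X = X_L − X_C = 833 Ω
Z = j833 Ω
|Z| = √(0² + 833²) = 833 Ω
I = V/|Z| = 30/833 = 36.0 mA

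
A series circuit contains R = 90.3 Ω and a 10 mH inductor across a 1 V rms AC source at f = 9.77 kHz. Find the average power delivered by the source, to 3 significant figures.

235 μW

ω = 2πf = 61390 rad/s
X_L = ωL = 614 Ω
Z = 90.3 + j614 Ω
|Z| = √(90.3² + 614²) = 620 Ω
∠Z = arctan(614/90.3) = 81.6°
I = V/|Z| = 1.61 mA
P = VI cos φ = 1 × 0.00161 × cos(81.6°) = 235 μW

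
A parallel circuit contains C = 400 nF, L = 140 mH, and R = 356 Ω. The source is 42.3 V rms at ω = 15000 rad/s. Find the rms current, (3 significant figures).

X_L = ωL = 2100 Ω
X_C = 1/(ωC) = 167 Ω
Parallel: admittances add. Y = 1/R + 1/(jωL) + jωC
Y = (0.00281 + j0.00552) S
|Y| = 0.00620 S → |Z| = 1/|Y| = 161 Ω, ∠Z = −∠Y = -63.0°
I = V/|Z| = 42.3/161 = 262 mA

262 mA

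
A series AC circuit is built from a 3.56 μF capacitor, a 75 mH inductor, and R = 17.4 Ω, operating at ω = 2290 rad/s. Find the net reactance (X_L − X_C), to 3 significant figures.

X_L = ωL = 172 Ω
X_C = 1/(ωC) = 123 Ω
X = 172 − 123 = 49.1 Ω

49.1 Ω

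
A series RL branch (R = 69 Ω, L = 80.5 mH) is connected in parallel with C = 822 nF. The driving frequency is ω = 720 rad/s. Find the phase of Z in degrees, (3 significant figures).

37.6°

X_L = ωL = 58.0 Ω
X_C = 1/(ωC) = 1690 Ω
Branch 1 (R+jX_L): Z₁ = 69.0 + j58.0 Ω, |Z₁| = 90.1 Ω
Branch 2 (−jX_C): Z₂ = −j1690 Ω
Parallel: Z = Z₁Z₂/(Z₁+Z₂), |Z| = 93.2 Ω, ∠Z = 37.6°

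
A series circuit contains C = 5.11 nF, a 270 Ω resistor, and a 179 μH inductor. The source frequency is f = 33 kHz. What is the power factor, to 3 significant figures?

ω = 2πf = 207300 rad/s
X_L = ωL = 37.1 Ω
X_C = 1/(ωC) = 944 Ω
Net reactance X = X_L − X_C = -907 Ω
Z = 270 − j907 Ω
|Z| = √(270² + 907²) = 946 Ω
∠Z = arctan(-907/270) = -73.4°
cos φ = cos(-73.4°) = 0.285

0.285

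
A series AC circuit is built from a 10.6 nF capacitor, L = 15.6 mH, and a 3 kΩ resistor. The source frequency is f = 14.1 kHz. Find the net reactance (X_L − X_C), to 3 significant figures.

ω = 2πf = 88590 rad/s
X_L = ωL = 1380 Ω
X_C = 1/(ωC) = 1060 Ω
X = 1380 − 1060 = 317 Ω

317 Ω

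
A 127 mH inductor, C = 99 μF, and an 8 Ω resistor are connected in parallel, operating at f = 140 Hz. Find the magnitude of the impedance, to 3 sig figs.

6.78 Ω

ω = 2πf = 879.6 rad/s
X_L = ωL = 112 Ω
X_C = 1/(ωC) = 11.5 Ω
Parallel: admittances add. Y = 1/R + 1/(jωL) + jωC
Y = (0.125 + j0.0781) S
|Y| = 0.147 S → |Z| = 1/|Y| = 6.78 Ω, ∠Z = −∠Y = -32.0°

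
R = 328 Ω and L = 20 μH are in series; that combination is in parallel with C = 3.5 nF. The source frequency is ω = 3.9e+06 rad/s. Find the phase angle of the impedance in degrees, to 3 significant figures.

X_L = ωL = 78.0 Ω
X_C = 1/(ωC) = 73.3 Ω
Branch 1 (R+jX_L): Z₁ = 328 + j78.0 Ω, |Z₁| = 337 Ω
Branch 2 (−jX_C): Z₂ = −j73.3 Ω
Parallel: Z = Z₁Z₂/(Z₁+Z₂), |Z| = 75.3 Ω, ∠Z = -77.5°

-77.5°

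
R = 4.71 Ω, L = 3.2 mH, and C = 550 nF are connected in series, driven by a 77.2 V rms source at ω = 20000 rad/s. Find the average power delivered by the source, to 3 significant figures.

X_L = ωL = 64.0 Ω
X_C = 1/(ωC) = 90.9 Ω
Net reactance X = X_L − X_C = -26.9 Ω
Z = 4.71 − j26.9 Ω
|Z| = √(4.71² + 26.9²) = 27.3 Ω
∠Z = arctan(-26.9/4.71) = -80.1°
I = V/|Z| = 2.83 A
P = VI cos φ = 77.2 × 2.83 × cos(-80.1°) = 37.6 W

37.6 W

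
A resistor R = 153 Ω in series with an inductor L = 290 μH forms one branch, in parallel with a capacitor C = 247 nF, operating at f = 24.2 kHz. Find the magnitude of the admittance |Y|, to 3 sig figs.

36.3 mS

ω = 2πf = 152100 rad/s
X_L = ωL = 44.1 Ω
X_C = 1/(ωC) = 26.6 Ω
Branch 1 (R+jX_L): Z₁ = 153 + j44.1 Ω, |Z₁| = 159 Ω
Branch 2 (−jX_C): Z₂ = −j26.6 Ω
Parallel: Z = Z₁Z₂/(Z₁+Z₂), |Z| = 27.5 Ω, ∠Z = -80.4°
|Y| = 1/|Z| = 36.3 mS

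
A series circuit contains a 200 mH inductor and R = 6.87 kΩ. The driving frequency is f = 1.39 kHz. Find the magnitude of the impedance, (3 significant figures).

ω = 2πf = 8734 rad/s
X_L = ωL = 1750 Ω
Z = 6870 + j1750 Ω
|Z| = √(6870² + 1750²) = 7090 Ω

7090 Ω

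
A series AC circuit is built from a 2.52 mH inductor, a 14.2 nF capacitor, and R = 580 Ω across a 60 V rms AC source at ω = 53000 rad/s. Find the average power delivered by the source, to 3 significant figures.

1.18 W

X_L = ωL = 134 Ω
X_C = 1/(ωC) = 1330 Ω
Net reactance X = X_L − X_C = -1200 Ω
Z = 580 − j1200 Ω
|Z| = √(580² + 1200²) = 1330 Ω
∠Z = arctan(-1200/580) = -64.1°
I = V/|Z| = 45.2 mA
P = VI cos φ = 60 × 0.0452 × cos(-64.1°) = 1.18 W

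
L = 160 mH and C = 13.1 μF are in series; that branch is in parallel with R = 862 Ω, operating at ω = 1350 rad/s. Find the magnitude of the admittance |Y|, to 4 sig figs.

X_L = ωL = 216.0 Ω
X_C = 1/(ωC) = 56.55 Ω
Branch 1: Z₁ = R = 862.0 Ω
Branch 2 (series LC): Z₂ = j(X_L − X_C) = j159.5 Ω
Parallel: Z = Z₁Z₂/(Z₁+Z₂), |Z| = 156.8 Ω, ∠Z = 79.52°
|Y| = 1/|Z| = 6.378 mS

6.378 mS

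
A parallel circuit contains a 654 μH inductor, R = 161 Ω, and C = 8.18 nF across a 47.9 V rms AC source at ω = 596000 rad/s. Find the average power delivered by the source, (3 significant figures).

X_L = ωL = 390 Ω
X_C = 1/(ωC) = 205 Ω
Parallel: admittances add. Y = 1/R + 1/(jωL) + jωC
Y = (0.00621 + j0.00231) S
|Y| = 0.00663 S → |Z| = 1/|Y| = 151 Ω, ∠Z = −∠Y = -20.4°
I = V/|Z| = 317 mA
P = VI cos φ = 47.9 × 0.317 × cos(-20.4°) = 14.3 W

14.3 W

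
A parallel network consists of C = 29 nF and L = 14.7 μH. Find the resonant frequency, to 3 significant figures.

244 kHz

ω₀ = 1/√(LC) = 1/√(1.47e-05 × 2.9e-08) = 1.532e+06 rad/s
f₀ = ω₀/(2π) = 244 kHz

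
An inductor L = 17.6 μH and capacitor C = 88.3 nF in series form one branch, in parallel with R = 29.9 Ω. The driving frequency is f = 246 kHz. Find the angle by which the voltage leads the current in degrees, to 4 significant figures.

56.39°

ω = 2πf = 1.546e+06 rad/s
X_L = ωL = 27.20 Ω
X_C = 1/(ωC) = 7.327 Ω
Branch 1: Z₁ = R = 29.90 Ω
Branch 2 (series LC): Z₂ = j(X_L − X_C) = j19.88 Ω
Parallel: Z = Z₁Z₂/(Z₁+Z₂), |Z| = 16.55 Ω, ∠Z = 56.39°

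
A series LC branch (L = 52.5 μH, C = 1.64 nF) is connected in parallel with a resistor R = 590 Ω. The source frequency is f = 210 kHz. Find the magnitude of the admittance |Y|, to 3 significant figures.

3.06 mS

ω = 2πf = 1.319e+06 rad/s
X_L = ωL = 69.3 Ω
X_C = 1/(ωC) = 462 Ω
Branch 1: Z₁ = R = 590 Ω
Branch 2 (series LC): Z₂ = j(X_L − X_C) = −j393 Ω
Parallel: Z = Z₁Z₂/(Z₁+Z₂), |Z| = 327 Ω, ∠Z = -56.3°
|Y| = 1/|Z| = 3.06 mS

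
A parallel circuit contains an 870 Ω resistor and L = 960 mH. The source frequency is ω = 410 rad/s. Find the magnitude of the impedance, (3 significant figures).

X_L = ωL = 394 Ω
Parallel: admittances add. Y = 1/R + 1/(jωL)
Y = (0.00115 − j0.00254) S
|Y| = 0.00279 S → |Z| = 1/|Y| = 359 Ω, ∠Z = −∠Y = 65.7°

359 Ω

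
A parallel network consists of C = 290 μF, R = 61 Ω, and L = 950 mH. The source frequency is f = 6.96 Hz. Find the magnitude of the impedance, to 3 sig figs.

50.1 Ω

ω = 2πf = 43.73 rad/s
X_L = ωL = 41.5 Ω
X_C = 1/(ωC) = 78.9 Ω
Parallel: admittances add. Y = 1/R + 1/(jωL) + jωC
Y = (0.0164 − j0.0114) S
|Y| = 0.0200 S → |Z| = 1/|Y| = 50.1 Ω, ∠Z = −∠Y = 34.8°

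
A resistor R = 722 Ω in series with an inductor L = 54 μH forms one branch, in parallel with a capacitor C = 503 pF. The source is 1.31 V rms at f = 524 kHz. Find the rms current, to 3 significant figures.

ω = 2πf = 3.292e+06 rad/s
X_L = ωL = 178 Ω
X_C = 1/(ωC) = 604 Ω
Branch 1 (R+jX_L): Z₁ = 722 + j178 Ω, |Z₁| = 744 Ω
Branch 2 (−jX_C): Z₂ = −j604 Ω
Parallel: Z = Z₁Z₂/(Z₁+Z₂), |Z| = 536 Ω, ∠Z = -45.6°
I = V/|Z| = 1.31/536 = 2.45 mA

2.45 mA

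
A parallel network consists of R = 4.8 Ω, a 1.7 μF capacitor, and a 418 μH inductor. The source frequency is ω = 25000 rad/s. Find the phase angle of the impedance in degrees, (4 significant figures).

14.32°

X_L = ωL = 10.45 Ω
X_C = 1/(ωC) = 23.53 Ω
Parallel: admittances add. Y = 1/R + 1/(jωL) + jωC
Y = (0.2083 − j0.05319) S
|Y| = 0.2150 S → |Z| = 1/|Y| = 4.651 Ω, ∠Z = −∠Y = 14.32°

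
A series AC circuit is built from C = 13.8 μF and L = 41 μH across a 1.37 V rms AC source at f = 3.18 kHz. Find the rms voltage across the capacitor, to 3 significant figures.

ω = 2πf = 19980 rad/s
X_L = ωL = 0.819 Ω
X_C = 1/(ωC) = 3.63 Ω
Net reactance X = X_L − X_C = -2.81 Ω
Z = − j2.81 Ω
|Z| = √(0² + 2.81²) = 2.81 Ω
I = V/|Z| = 488 mA
V_C = I·|Z_C| = 0.488 × 3.63 = 1.77 V

1.77 V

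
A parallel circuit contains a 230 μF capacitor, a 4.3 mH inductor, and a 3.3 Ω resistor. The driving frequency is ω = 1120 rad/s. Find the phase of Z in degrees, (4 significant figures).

X_L = ωL = 4.816 Ω
X_C = 1/(ωC) = 3.882 Ω
Parallel: admittances add. Y = 1/R + 1/(jωL) + jωC
Y = (0.3030 + j0.04996) S
|Y| = 0.3071 S → |Z| = 1/|Y| = 3.256 Ω, ∠Z = −∠Y = -9.362°

-9.362°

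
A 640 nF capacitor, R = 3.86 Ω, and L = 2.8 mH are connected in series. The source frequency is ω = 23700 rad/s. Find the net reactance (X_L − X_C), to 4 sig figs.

0.4317 Ω

X_L = ωL = 66.36 Ω
X_C = 1/(ωC) = 65.93 Ω
X = 66.36 − 65.93 = 0.4317 Ω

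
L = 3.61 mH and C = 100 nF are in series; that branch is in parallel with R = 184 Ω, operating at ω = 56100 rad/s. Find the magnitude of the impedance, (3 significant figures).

24.1 Ω

X_L = ωL = 203 Ω
X_C = 1/(ωC) = 178 Ω
Branch 1: Z₁ = R = 184 Ω
Branch 2 (series LC): Z₂ = j(X_L − X_C) = j24.3 Ω
Parallel: Z = Z₁Z₂/(Z₁+Z₂), |Z| = 24.1 Ω, ∠Z = 82.5°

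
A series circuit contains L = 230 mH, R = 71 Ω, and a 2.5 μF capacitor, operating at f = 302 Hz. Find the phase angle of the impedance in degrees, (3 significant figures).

ω = 2πf = 1898 rad/s
X_L = ωL = 436 Ω
X_C = 1/(ωC) = 211 Ω
Net reactance X = X_L − X_C = 226 Ω
Z = 71.0 + j226 Ω
|Z| = √(71.0² + 226²) = 237 Ω
∠Z = arctan(226/71.0) = 72.5°

72.5°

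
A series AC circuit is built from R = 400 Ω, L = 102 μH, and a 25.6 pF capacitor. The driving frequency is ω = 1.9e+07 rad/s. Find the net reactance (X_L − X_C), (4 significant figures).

X_L = ωL = 1938 Ω
X_C = 1/(ωC) = 2056 Ω
X = 1938 − 2056 = -117.9 Ω

-117.9 Ω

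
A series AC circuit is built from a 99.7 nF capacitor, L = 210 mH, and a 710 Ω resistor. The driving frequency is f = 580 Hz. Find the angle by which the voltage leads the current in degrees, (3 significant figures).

-70.3°

ω = 2πf = 3644 rad/s
X_L = ωL = 765 Ω
X_C = 1/(ωC) = 2750 Ω
Net reactance X = X_L − X_C = -1990 Ω
Z = 710 − j1990 Ω
|Z| = √(710² + 1990²) = 2110 Ω
∠Z = arctan(-1990/710) = -70.3°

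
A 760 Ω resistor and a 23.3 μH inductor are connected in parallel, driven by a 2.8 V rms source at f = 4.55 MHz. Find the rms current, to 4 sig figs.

ω = 2πf = 2.859e+07 rad/s
X_L = ωL = 666.1 Ω
Parallel: admittances add. Y = 1/R + 1/(jωL)
Y = (0.001316 − j0.001501) S
|Y| = 0.001996 S → |Z| = 1/|Y| = 500.9 Ω, ∠Z = −∠Y = 48.77°
I = V/|Z| = 2.8/500.9 = 5.590 mA

5.590 mA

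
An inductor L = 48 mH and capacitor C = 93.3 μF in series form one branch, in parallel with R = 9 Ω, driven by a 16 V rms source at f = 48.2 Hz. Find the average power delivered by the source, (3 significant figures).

ω = 2πf = 302.8 rad/s
X_L = ωL = 14.5 Ω
X_C = 1/(ωC) = 35.4 Ω
Branch 1: Z₁ = R = 9.00 Ω
Branch 2 (series LC): Z₂ = j(X_L − X_C) = −j20.9 Ω
Parallel: Z = Z₁Z₂/(Z₁+Z₂), |Z| = 8.26 Ω, ∠Z = -23.3°
I = V/|Z| = 1.94 A
P = VI cos φ = 16 × 1.94 × cos(-23.3°) = 28.4 W

28.4 W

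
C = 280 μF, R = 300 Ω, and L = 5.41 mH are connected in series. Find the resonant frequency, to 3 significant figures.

ω₀ = 1/√(LC) = 1/√(0.00541 × 0.00028) = 812.5 rad/s
f₀ = ω₀/(2π) = 129 Hz

129 Hz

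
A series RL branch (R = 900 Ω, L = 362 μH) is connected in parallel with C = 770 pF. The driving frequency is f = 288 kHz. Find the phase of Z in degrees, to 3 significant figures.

-50.0°

ω = 2πf = 1.81e+06 rad/s
X_L = ωL = 655 Ω
X_C = 1/(ωC) = 718 Ω
Branch 1 (R+jX_L): Z₁ = 900 + j655 Ω, |Z₁| = 1110 Ω
Branch 2 (−jX_C): Z₂ = −j718 Ω
Parallel: Z = Z₁Z₂/(Z₁+Z₂), |Z| = 886 Ω, ∠Z = -50.0°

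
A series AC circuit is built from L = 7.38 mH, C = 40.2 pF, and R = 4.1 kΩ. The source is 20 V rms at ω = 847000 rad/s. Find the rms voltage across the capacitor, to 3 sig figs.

X_L = ωL = 6250 Ω
X_C = 1/(ωC) = 29400 Ω
Net reactance X = X_L − X_C = -23100 Ω
Z = 4100 − j23100 Ω
|Z| = √(4100² + 23100²) = 23500 Ω
I = V/|Z| = 852 μA
V_C = I·|Z_C| = 0.000852 × 29400 = 25.0 V

25.0 V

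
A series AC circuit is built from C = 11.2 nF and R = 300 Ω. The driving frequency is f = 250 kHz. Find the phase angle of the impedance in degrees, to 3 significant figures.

ω = 2πf = 1.571e+06 rad/s
X_C = 1/(ωC) = 56.8 Ω
Z = 300 − j56.8 Ω
|Z| = √(300² + 56.8²) = 305 Ω
∠Z = arctan(-56.8/300) = -10.7°

-10.7°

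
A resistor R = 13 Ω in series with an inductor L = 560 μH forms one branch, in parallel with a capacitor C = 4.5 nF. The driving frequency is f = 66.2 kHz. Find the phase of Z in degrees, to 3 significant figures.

84.3°

ω = 2πf = 415900 rad/s
X_L = ωL = 233 Ω
X_C = 1/(ωC) = 534 Ω
Branch 1 (R+jX_L): Z₁ = 13.0 + j233 Ω, |Z₁| = 233 Ω
Branch 2 (−jX_C): Z₂ = −j534 Ω
Parallel: Z = Z₁Z₂/(Z₁+Z₂), |Z| = 413 Ω, ∠Z = 84.3°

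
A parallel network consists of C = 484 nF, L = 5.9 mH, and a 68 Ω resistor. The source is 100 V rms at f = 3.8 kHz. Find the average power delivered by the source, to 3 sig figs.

ω = 2πf = 23880 rad/s
X_L = ωL = 141 Ω
X_C = 1/(ωC) = 86.5 Ω
Parallel: admittances add. Y = 1/R + 1/(jωL) + jωC
Y = (0.0147 + j0.00446) S
|Y| = 0.0154 S → |Z| = 1/|Y| = 65.1 Ω, ∠Z = −∠Y = -16.9°
I = V/|Z| = 1.54 A
P = VI cos φ = 100 × 1.54 × cos(-16.9°) = 147 W

147 W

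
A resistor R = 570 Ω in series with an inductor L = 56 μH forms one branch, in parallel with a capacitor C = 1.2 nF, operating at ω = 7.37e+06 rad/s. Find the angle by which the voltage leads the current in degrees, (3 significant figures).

X_L = ωL = 413 Ω
X_C = 1/(ωC) = 113 Ω
Branch 1 (R+jX_L): Z₁ = 570 + j413 Ω, |Z₁| = 704 Ω
Branch 2 (−jX_C): Z₂ = −j113 Ω
Parallel: Z = Z₁Z₂/(Z₁+Z₂), |Z| = 124 Ω, ∠Z = -81.8°

-81.8°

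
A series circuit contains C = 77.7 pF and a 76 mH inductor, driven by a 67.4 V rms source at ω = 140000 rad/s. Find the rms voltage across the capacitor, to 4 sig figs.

X_L = ωL = 10640 Ω
X_C = 1/(ωC) = 91930 Ω
Net reactance X = X_L − X_C = -81290 Ω
Z = − j81290 Ω
|Z| = √(0² + 81290²) = 81290 Ω
I = V/|Z| = 829.1 μA
V_C = I·|Z_C| = 0.0008291 × 91930 = 76.22 V

76.22 V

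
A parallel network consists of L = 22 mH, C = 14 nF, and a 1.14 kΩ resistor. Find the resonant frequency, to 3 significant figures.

ω₀ = 1/√(LC) = 1/√(0.022 × 1.4e-08) = 56980 rad/s
f₀ = ω₀/(2π) = 9.07 kHz

9.07 kHz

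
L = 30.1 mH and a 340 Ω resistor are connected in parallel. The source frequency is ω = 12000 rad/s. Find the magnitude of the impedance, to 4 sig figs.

X_L = ωL = 361.2 Ω
Parallel: admittances add. Y = 1/R + 1/(jωL)
Y = (0.002941 − j0.002769) S
|Y| = 0.004039 S → |Z| = 1/|Y| = 247.6 Ω, ∠Z = −∠Y = 43.27°

247.6 Ω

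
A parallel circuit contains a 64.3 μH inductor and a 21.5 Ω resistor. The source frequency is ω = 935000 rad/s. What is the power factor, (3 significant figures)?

0.942

X_L = ωL = 60.1 Ω
Parallel: admittances add. Y = 1/R + 1/(jωL)
Y = (0.0465 − j0.0166) S
|Y| = 0.0494 S → |Z| = 1/|Y| = 20.2 Ω, ∠Z = −∠Y = 19.7°
cos φ = cos(19.7°) = 0.942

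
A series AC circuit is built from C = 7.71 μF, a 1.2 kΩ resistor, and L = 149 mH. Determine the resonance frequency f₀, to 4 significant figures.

148.5 Hz

ω₀ = 1/√(LC) = 1/√(0.149 × 7.71e-06) = 933.0 rad/s
f₀ = ω₀/(2π) = 148.5 Hz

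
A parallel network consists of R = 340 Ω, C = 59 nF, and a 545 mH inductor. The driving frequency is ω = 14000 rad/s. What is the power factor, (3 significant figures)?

0.973

X_L = ωL = 7630 Ω
X_C = 1/(ωC) = 1210 Ω
Parallel: admittances add. Y = 1/R + 1/(jωL) + jωC
Y = (0.00294 + j0.000695) S
|Y| = 0.00302 S → |Z| = 1/|Y| = 331 Ω, ∠Z = −∠Y = -13.3°
cos φ = cos(-13.3°) = 0.973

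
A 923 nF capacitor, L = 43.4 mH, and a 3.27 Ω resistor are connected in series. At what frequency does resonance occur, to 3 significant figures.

795 Hz

ω₀ = 1/√(LC) = 1/√(0.0434 × 9.23e-07) = 4996 rad/s
f₀ = ω₀/(2π) = 795 Hz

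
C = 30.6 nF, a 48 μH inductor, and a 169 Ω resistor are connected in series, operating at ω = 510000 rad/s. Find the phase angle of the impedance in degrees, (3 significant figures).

X_L = ωL = 24.5 Ω
X_C = 1/(ωC) = 64.1 Ω
Net reactance X = X_L − X_C = -39.6 Ω
Z = 169 − j39.6 Ω
|Z| = √(169² + 39.6²) = 174 Ω
∠Z = arctan(-39.6/169) = -13.2°

-13.2°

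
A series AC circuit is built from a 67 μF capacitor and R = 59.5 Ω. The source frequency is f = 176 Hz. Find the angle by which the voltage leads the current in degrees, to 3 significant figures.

-12.8°

ω = 2πf = 1106 rad/s
X_C = 1/(ωC) = 13.5 Ω
Z = 59.5 − j13.5 Ω
|Z| = √(59.5² + 13.5²) = 61.0 Ω
∠Z = arctan(-13.5/59.5) = -12.8°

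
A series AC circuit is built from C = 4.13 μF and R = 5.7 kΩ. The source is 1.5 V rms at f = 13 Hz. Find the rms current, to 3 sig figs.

ω = 2πf = 81.68 rad/s
X_C = 1/(ωC) = 2960 Ω
Z = 5700 − j2960 Ω
|Z| = √(5700² + 2960²) = 6420 Ω
I = V/|Z| = 1.5/6420 = 233 μA

233 μA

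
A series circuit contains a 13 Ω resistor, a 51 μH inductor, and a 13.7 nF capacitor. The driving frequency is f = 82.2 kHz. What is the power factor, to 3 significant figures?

ω = 2πf = 516500 rad/s
X_L = ωL = 26.3 Ω
X_C = 1/(ωC) = 141 Ω
Net reactance X = X_L − X_C = -115 Ω
Z = 13.0 − j115 Ω
|Z| = √(13.0² + 115²) = 116 Ω
∠Z = arctan(-115/13.0) = -83.5°
cos φ = cos(-83.5°) = 0.112

0.112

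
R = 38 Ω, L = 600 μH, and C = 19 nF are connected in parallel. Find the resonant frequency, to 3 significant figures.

ω₀ = 1/√(LC) = 1/√(0.0006 × 1.9e-08) = 296200 rad/s
f₀ = ω₀/(2π) = 47.1 kHz

47.1 kHz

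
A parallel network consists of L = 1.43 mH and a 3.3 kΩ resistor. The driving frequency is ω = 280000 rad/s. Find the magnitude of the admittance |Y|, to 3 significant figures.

2.52 mS

X_L = ωL = 400 Ω
Parallel: admittances add. Y = 1/R + 1/(jωL)
Y = (0.000303 − j0.00250) S
|Y| = 0.00252 S → |Z| = 1/|Y| = 397 Ω, ∠Z = −∠Y = 83.1°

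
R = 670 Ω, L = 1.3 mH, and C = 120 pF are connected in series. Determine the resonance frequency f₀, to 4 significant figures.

403.0 kHz

ω₀ = 1/√(LC) = 1/√(0.0013 × 1.2e-10) = 2.532e+06 rad/s
f₀ = ω₀/(2π) = 403.0 kHz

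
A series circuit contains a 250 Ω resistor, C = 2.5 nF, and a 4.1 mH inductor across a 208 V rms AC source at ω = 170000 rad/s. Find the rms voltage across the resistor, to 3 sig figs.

31.1 V

X_L = ωL = 697 Ω
X_C = 1/(ωC) = 2350 Ω
Net reactance X = X_L − X_C = -1660 Ω
Z = 250 − j1660 Ω
|Z| = √(250² + 1660²) = 1670 Ω
I = V/|Z| = 124 mA
V_R = I·|Z_R| = 0.124 × 250 = 31.1 V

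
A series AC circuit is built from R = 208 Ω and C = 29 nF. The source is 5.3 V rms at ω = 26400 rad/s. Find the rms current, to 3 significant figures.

X_C = 1/(ωC) = 1310 Ω
Z = 208 − j1310 Ω
|Z| = √(208² + 1310²) = 1320 Ω
I = V/|Z| = 5.3/1320 = 4.01 mA

4.01 mA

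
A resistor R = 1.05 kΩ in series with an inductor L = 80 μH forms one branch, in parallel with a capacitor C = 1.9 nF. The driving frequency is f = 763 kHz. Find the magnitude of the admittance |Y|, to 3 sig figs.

8.84 mS

ω = 2πf = 4.794e+06 rad/s
X_L = ωL = 384 Ω
X_C = 1/(ωC) = 110 Ω
Branch 1 (R+jX_L): Z₁ = 1050 + j384 Ω, |Z₁| = 1120 Ω
Branch 2 (−jX_C): Z₂ = −j110 Ω
Parallel: Z = Z₁Z₂/(Z₁+Z₂), |Z| = 113 Ω, ∠Z = -84.5°
|Y| = 1/|Z| = 8.84 mS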